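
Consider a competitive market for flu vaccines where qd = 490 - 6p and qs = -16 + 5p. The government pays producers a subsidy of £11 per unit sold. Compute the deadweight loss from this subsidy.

Deadweight loss = £165

Pre-subsidy: 490 - 6p = -16 + 5p gives p* = 46, q* = 214.
With the subsidy, sellers receive ps = pb + 11 for each unit, where pb is the price buyers pay.
Supply in terms of pb becomes qs = -16 + 5(pb + 11) = 39 + 5pb. Setting this equal to demand: 490 - 6pb = 39 + 5pb, so pb = 41.
Sellers receive ps = 41 + 11 = 52; q' = 490 − 6·41 = 244.
The subsidy expands output by 244 − 214 = 30 past the efficient level; on those units the gap between marginal cost and willingness to pay runs from 0 up to 11.
DWL = ½ × 11 × 30 = 165.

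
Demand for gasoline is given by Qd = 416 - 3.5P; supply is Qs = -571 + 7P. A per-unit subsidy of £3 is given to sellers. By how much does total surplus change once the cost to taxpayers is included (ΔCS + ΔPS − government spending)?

Pre-subsidy: 416 - 3.5P = -571 + 7P gives P* = 94, Q* = 87.
With the subsidy, sellers receive Ps = Pb + 3 for each unit, where Pb is the price buyers pay.
Supply in terms of Pb becomes Qs = -571 + 7(Pb + 3) = -550 + 7Pb. Setting this equal to demand: 416 - 3.5Pb = -550 + 7Pb, so Pb = 92.
Sellers receive Ps = 92 + 3 = 95; Q' = 416 − 3.5·92 = 94.
ΔCS = ½(87 + 94)(94 − 92) = 181; ΔPS = ½(87 + 94)(95 − 94) = 90.5.
Government spending = 3 × 94 = 282.
Net change = 181 + 90.5 − 282 = -10.5. The loss equals the DWL triangle ½·3·7.

Net change in total surplus = -£10.5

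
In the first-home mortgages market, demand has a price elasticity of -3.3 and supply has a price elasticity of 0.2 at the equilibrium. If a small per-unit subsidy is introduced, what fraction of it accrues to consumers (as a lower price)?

Consumer share = 2/35

For a small subsidy around the equilibrium, the benefit split depends on the relative slopes, which at a point are proportional to the elasticities.
Buyer share = εs/(εs + |εd|) = 0.2/(0.2 + 3.3) = 2/35; seller share = |εd|/(εs + |εd|) = 33/35.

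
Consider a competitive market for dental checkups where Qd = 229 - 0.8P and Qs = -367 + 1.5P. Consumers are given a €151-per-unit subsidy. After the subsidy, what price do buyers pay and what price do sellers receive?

Buyers pay 3695/23; sellers receive 7168/23

Pre-subsidy: 229 - 0.8P = -367 + 1.5P gives P* = 5960/23, Q* = 499/23.
With the rebate, buyers effectively pay Pb = Ps − 151, where Ps is the price sellers receive.
Demand in terms of Ps becomes Qd = 229 − 0.8(Ps − 151) = 349.8 - 0.8Ps. Setting this equal to supply: 349.8 - 0.8Ps = -367 + 1.5Ps, so Ps = 7168/23.
Buyers pay Pb = 7168/23 − 151 = 3695/23; Q' = -367 + 1.5·(7168/23) = 2311/23.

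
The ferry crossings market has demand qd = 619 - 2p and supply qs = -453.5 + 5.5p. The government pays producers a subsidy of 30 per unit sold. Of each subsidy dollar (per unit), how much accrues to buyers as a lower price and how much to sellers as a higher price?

Buyers gain 22 per unit; sellers gain 8 per unit

Pre-subsidy: 619 - 2p = -453.5 + 5.5p gives p* = 143, q* = 333.
With the subsidy, sellers receive ps = pb + 30 for each unit, where pb is the price buyers pay.
Supply in terms of pb becomes qs = -453.5 + 5.5(pb + 30) = -288.5 + 5.5pb. Setting this equal to demand: 619 - 2pb = -288.5 + 5.5pb, so pb = 121.
Sellers receive ps = 121 + 30 = 151; q' = 619 − 2·121 = 377.
Buyers' price falls by p* − pb = 143 − 121 = 22; sellers' price rises by ps − p* = 151 − 143 = 8.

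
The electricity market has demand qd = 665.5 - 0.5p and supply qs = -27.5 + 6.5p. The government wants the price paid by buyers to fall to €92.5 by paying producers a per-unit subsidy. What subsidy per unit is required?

At a buyer price of 92.5, quantity demanded is 665.5 − 0.5·92.5 = 619.25.
Sellers supply 619.25 only when they receive ps with -27.5 + 6.5·ps = 619.25, i.e. ps = 99.5.
s = ps − pb = 99.5 − 92.5 = 7.

Required subsidy s = €7 per unit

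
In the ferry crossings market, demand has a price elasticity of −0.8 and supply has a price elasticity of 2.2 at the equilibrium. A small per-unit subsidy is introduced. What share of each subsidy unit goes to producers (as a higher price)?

Producer share = 4/15

For a small subsidy around the equilibrium, the benefit split depends on the relative slopes, which at a point are proportional to the elasticities.
Buyer share = εs/(εs + |εd|) = 2.2/(2.2 + 0.8) = 11/15; seller share = |εd|/(εs + |εd|) = 4/15.
So producers capture 4/15 of the subsidy.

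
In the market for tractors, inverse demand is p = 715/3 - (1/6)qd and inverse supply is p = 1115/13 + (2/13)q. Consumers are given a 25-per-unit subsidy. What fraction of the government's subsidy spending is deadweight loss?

Pre-subsidy: 715/3 - (1/6)q = 1115/13 + (2/13)q gives q* = 476 and p* = 159.
With the rebate, buyers effectively pay pb = ps − 25, where ps is the price sellers receive.
On the curves, pb = 715/3 - (1/6)q and ps = 1115/13 + (2/13)q; the wedge ps − pb = 25 gives 1115/13 + (2/13)q − (715/3 - (1/6)q) = 25, so q' = 554.
Then pb = 715/3 − (1/6)·554 = 146 and ps = 1115/13 + (2/13)·554 = 171.
ΔCS = ½(476 + 554)(159 − 146) = 6695; ΔPS = ½(476 + 554)(171 − 159) = 6180.
Government spending = 25 × 554 = 13850.
DWL = ½ × 25 × (554 − 476) = 975; fraction = 975 / 13850 = 39/554.

DWL / government spending = 39/554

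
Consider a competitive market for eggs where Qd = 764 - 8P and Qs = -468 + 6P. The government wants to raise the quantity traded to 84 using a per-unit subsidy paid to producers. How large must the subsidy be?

At Q = 84, invert demand for the buyer price: Pb = (764 − 84)/8 = 85; invert supply for the seller price: Ps = (84 − (-468))/6 = 92.
The subsidy must fill the gap: s = Ps − Pb = 92 − 85 = 7.

Required subsidy s = 7 per unit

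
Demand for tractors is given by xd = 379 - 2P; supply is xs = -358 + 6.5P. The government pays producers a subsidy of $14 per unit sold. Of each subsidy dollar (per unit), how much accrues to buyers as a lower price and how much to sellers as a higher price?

Pre-subsidy: 379 - 2P = -358 + 6.5P gives P* = 1474/17, x* = 3495/17.
With the subsidy, sellers receive Ps = Pb + 14 for each unit, where Pb is the price buyers pay.
Supply in terms of Pb becomes xs = -358 + 6.5(Pb + 14) = -267 + 6.5Pb. Setting this equal to demand: 379 - 2Pb = -267 + 6.5Pb, so Pb = 76.
Sellers receive Ps = 76 + 14 = 90; x' = 379 − 2·76 = 227.
Buyers' price falls by P* − Pb = 1474/17 − 76 = 182/17; sellers' price rises by Ps − P* = 90 − 1474/17 = 56/17.

Buyers gain 182/17 per unit; sellers gain 56/17 per unit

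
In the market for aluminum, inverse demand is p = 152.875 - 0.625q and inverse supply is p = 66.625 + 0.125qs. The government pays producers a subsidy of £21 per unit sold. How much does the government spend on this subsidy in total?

Government cost = £3003

Pre-subsidy: 152.875 - 0.625q = 66.625 + 0.125q gives q* = 115 and p* = 81.
With the subsidy, sellers receive ps = pb + 21 for each unit, where pb is the price buyers pay.
On the curves, pb = 152.875 - 0.625q and ps = 66.625 + 0.125q; the wedge ps − pb = 21 gives 66.625 + 0.125q − (152.875 - 0.625q) = 21, so q' = 143.
Then pb = 152.875 − 0.625·143 = 63.5 and ps = 66.625 + 0.125·143 = 84.5.
Government outlay = subsidy × quantity = 21 × 143 = 3003.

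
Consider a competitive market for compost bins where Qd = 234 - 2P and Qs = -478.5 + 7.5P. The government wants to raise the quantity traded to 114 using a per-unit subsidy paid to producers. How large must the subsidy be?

At Q = 114, invert demand for the buyer price: Pb = (234 − 114)/2 = 60; invert supply for the seller price: Ps = (114 − (-478.5))/7.5 = 79.
The subsidy must fill the gap: s = Ps − Pb = 79 − 60 = 19.

Required subsidy s = 19 per unit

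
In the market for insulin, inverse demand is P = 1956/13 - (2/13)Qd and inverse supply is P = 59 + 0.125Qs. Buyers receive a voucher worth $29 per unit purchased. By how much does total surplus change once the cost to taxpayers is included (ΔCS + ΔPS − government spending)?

Pre-subsidy: 1956/13 - (2/13)Q = 59 + 0.125Q gives Q* = 328 and P* = 100.
With the rebate, buyers effectively pay Pb = Ps − 29, where Ps is the price sellers receive.
On the curves, Pb = 1956/13 - (2/13)Q and Ps = 59 + 0.125Q; the wedge Ps − Pb = 29 gives 59 + 0.125Q − (1956/13 - (2/13)Q) = 29, so Q' = 432.
Then Pb = 1956/13 − (2/13)·432 = 84 and Ps = 59 + 0.125·432 = 113.
ΔCS = ½(328 + 432)(100 − 84) = 6080; ΔPS = ½(328 + 432)(113 − 100) = 4940.
Government spending = 29 × 432 = 12528.
Net change = 6080 + 4940 − 12528 = -1508. The loss equals the DWL triangle ½·29·104.

Net change in total surplus = -$1508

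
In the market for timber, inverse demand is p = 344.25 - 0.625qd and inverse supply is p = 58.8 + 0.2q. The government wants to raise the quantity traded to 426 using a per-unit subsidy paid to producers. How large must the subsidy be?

At q = 426, from the demand curve buyers pay pb = 344.25 − 0.625·426 = 78; from the supply curve sellers need ps = 58.8 + 0.2·426 = 144.
The subsidy must fill the gap: s = ps − pb = 144 − 78 = 66.

Required subsidy s = 66 per unit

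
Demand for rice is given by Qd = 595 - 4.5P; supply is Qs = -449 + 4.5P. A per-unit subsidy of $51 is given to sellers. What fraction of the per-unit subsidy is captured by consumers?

Pre-subsidy: 595 - 4.5P = -449 + 4.5P gives P* = 116, Q* = 73.
With the subsidy, sellers receive Ps = Pb + 51 for each unit, where Pb is the price buyers pay.
Supply in terms of Pb becomes Qs = -449 + 4.5(Pb + 51) = -219.5 + 4.5Pb. Setting this equal to demand: 595 - 4.5Pb = -219.5 + 4.5Pb, so Pb = 90.5.
Sellers receive Ps = 90.5 + 51 = 141.5; Q' = 595 − 4.5·90.5 = 187.75.
Buyers' price falls by P* − Pb = 116 − 90.5 = 25.5; sellers' price rises by Ps − P* = 141.5 − 116 = 25.5.
So consumers capture 25.5/51 = 0.5 of each unit of subsidy.

Consumer share = 0.5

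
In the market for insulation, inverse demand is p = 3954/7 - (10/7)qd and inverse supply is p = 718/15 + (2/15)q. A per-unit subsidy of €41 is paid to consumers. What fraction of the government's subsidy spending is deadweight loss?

DWL / government spending = 105/2858

Pre-subsidy: 3954/7 - (10/7)q = 718/15 + (2/15)q gives q* = 331 and p* = 92.
With the rebate, buyers effectively pay pb = ps − 41, where ps is the price sellers receive.
On the curves, pb = 3954/7 - (10/7)q and ps = 718/15 + (2/15)q; the wedge ps − pb = 41 gives 718/15 + (2/15)q − (3954/7 - (10/7)q) = 41, so q' = 357.25.
Then pb = 3954/7 − (10/7)·357.25 = 54.5 and ps = 718/15 + (2/15)·357.25 = 95.5.
ΔCS = ½(331 + 357.25)(92 − 54.5) = 12904.6875; ΔPS = ½(331 + 357.25)(95.5 − 92) = 1204.4375.
Government spending = 41 × 357.25 = 14647.25.
DWL = ½ × 41 × (357.25 − 331) = 538.125; fraction = 538.125 / 14647.25 = 105/2858.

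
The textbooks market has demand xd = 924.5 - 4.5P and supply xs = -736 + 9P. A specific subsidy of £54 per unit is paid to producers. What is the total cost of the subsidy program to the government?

Government cost = £28782

Pre-subsidy: 924.5 - 4.5P = -736 + 9P gives P* = 123, x* = 371.
With the subsidy, sellers receive Ps = Pb + 54 for each unit, where Pb is the price buyers pay.
Supply in terms of Pb becomes xs = -736 + 9(Pb + 54) = -250 + 9Pb. Setting this equal to demand: 924.5 - 4.5Pb = -250 + 9Pb, so Pb = 87.
Sellers receive Ps = 87 + 54 = 141; x' = 924.5 − 4.5·87 = 533.
Government outlay = subsidy × quantity = 54 × 533 = 28782.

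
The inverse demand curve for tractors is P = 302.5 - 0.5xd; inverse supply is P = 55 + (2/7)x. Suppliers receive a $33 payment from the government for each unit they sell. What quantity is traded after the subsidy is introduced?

Pre-subsidy: 302.5 - 0.5x = 55 + (2/7)x gives x* = 315 and P* = 145.
With the subsidy, sellers receive Ps = Pb + 33 for each unit, where Pb is the price buyers pay.
On the curves, Pb = 302.5 - 0.5x and Ps = 55 + (2/7)x; the wedge Ps − Pb = 33 gives 55 + (2/7)x − (302.5 - 0.5x) = 33, so x' = 357.
Then Pb = 302.5 − 0.5·357 = 124 and Ps = 55 + (2/7)·357 = 157.

x' = 357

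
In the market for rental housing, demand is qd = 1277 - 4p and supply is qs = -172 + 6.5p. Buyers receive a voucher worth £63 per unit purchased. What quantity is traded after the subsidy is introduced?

q' = 881

Pre-subsidy: 1277 - 4p = -172 + 6.5p gives p* = 138, q* = 725.
With the rebate, buyers effectively pay pb = ps − 63, where ps is the price sellers receive.
Demand in terms of ps becomes qd = 1277 − 4(ps − 63) = 1529 - 4ps. Setting this equal to supply: 1529 - 4ps = -172 + 6.5ps, so ps = 162.
Buyers pay pb = 162 − 63 = 99; q' = -172 + 6.5·162 = 881.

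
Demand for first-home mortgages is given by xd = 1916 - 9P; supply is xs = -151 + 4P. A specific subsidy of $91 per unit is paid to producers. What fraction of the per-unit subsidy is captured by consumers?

Pre-subsidy: 1916 - 9P = -151 + 4P gives P* = 159, x* = 485.
With the subsidy, sellers receive Ps = Pb + 91 for each unit, where Pb is the price buyers pay.
Supply in terms of Pb becomes xs = -151 + 4(Pb + 91) = 213 + 4Pb. Setting this equal to demand: 1916 - 9Pb = 213 + 4Pb, so Pb = 131.
Sellers receive Ps = 131 + 91 = 222; x' = 1916 − 9·131 = 737.
Buyers' price falls by P* − Pb = 159 − 131 = 28; sellers' price rises by Ps − P* = 222 − 159 = 63.
So consumers capture 28/91 = 4/13 of each unit of subsidy.

Consumer share = 4/13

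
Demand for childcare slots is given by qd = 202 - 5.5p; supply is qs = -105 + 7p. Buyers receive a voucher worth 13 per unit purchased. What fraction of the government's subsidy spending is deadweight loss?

DWL / government spending = 143/764

Pre-subsidy: 202 - 5.5p = -105 + 7p gives p* = 24.56, q* = 66.92.
With the rebate, buyers effectively pay pb = ps − 13, where ps is the price sellers receive.
Demand in terms of ps becomes qd = 202 − 5.5(ps − 13) = 273.5 - 5.5ps. Setting this equal to supply: 273.5 - 5.5ps = -105 + 7ps, so ps = 30.28.
Buyers pay pb = 30.28 − 13 = 17.28; q' = -105 + 7·30.28 = 106.96.
ΔCS = ½(66.92 + 106.96)(24.56 − 17.28) = 632.9232; ΔPS = ½(66.92 + 106.96)(30.28 − 24.56) = 497.2968.
Government spending = 13 × 106.96 = 1390.48.
DWL = ½ × 13 × (106.96 − 66.92) = 260.26; fraction = 260.26 / 1390.48 = 143/764.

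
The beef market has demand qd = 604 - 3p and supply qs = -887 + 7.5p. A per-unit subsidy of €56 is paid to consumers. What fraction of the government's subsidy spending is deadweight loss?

DWL / government spending = 30/149

Pre-subsidy: 604 - 3p = -887 + 7.5p gives p* = 142, q* = 178.
With the rebate, buyers effectively pay pb = ps − 56, where ps is the price sellers receive.
Demand in terms of ps becomes qd = 604 − 3(ps − 56) = 772 - 3ps. Setting this equal to supply: 772 - 3ps = -887 + 7.5ps, so ps = 158.
Buyers pay pb = 158 − 56 = 102; q' = -887 + 7.5·158 = 298.
ΔCS = ½(178 + 298)(142 − 102) = 9520; ΔPS = ½(178 + 298)(158 − 142) = 3808.
Government spending = 56 × 298 = 16688.
DWL = ½ × 56 × (298 − 178) = 3360; fraction = 3360 / 16688 = 30/149.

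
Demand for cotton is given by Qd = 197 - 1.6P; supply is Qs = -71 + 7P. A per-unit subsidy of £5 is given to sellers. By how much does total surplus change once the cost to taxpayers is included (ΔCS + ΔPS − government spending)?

Pre-subsidy: 197 - 1.6P = -71 + 7P gives P* = 1340/43, Q* = 6327/43.
With the subsidy, sellers receive Ps = Pb + 5 for each unit, where Pb is the price buyers pay.
Supply in terms of Pb becomes Qs = -71 + 7(Pb + 5) = -36 + 7Pb. Setting this equal to demand: 197 - 1.6Pb = -36 + 7Pb, so Pb = 1165/43.
Sellers receive Ps = 1165/43 + 5 = 1380/43; Q' = 197 − 1.6·(1165/43) = 6607/43.
ΔCS = ½(6327/43 + 6607/43)(1340/43 − 1165/43) = 1131725/1849; ΔPS = ½(6327/43 + 6607/43)(1380/43 − 1340/43) = 258680/1849.
Government spending = 5 × 6607/43 = 33035/43.
Net change = 1131725/1849 + 258680/1849 − 33035/43 = -700/43. The loss equals the DWL triangle ½·5·280/43.

Net change in total surplus = -700/43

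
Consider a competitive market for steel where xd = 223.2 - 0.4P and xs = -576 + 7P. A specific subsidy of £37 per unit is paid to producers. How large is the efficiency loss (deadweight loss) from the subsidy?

Pre-subsidy: 223.2 - 0.4P = -576 + 7P gives P* = 108, x* = 180.
With the subsidy, sellers receive Ps = Pb + 37 for each unit, where Pb is the price buyers pay.
Supply in terms of Pb becomes xs = -576 + 7(Pb + 37) = -317 + 7Pb. Setting this equal to demand: 223.2 - 0.4Pb = -317 + 7Pb, so Pb = 73.
Sellers receive Ps = 73 + 37 = 110; x' = 223.2 − 0.4·73 = 194.
The subsidy expands output by 194 − 180 = 14 past the efficient level; on those units the gap between marginal cost and willingness to pay runs from 0 up to 37.
DWL = ½ × 37 × 14 = 259.

Deadweight loss = £259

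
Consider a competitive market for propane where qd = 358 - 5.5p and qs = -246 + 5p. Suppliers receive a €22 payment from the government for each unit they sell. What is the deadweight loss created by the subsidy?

Deadweight loss = 13310/21

Pre-subsidy: 358 - 5.5p = -246 + 5p gives p* = 1208/21, q* = 874/21.
With the subsidy, sellers receive ps = pb + 22 for each unit, where pb is the price buyers pay.
Supply in terms of pb becomes qs = -246 + 5(pb + 22) = -136 + 5pb. Setting this equal to demand: 358 - 5.5pb = -136 + 5pb, so pb = 988/21.
Sellers receive ps = 988/21 + 22 = 1450/21; q' = 358 − 5.5·(988/21) = 2084/21.
The subsidy expands output by 2084/21 − 874/21 = 1210/21 past the efficient level; on those units the gap between marginal cost and willingness to pay runs from 0 up to 22.
DWL = ½ × 22 × 1210/21 = 13310/21.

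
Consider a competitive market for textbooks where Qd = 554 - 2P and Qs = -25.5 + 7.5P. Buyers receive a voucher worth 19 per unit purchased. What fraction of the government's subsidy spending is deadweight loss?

DWL / government spending = 5/154

Pre-subsidy: 554 - 2P = -25.5 + 7.5P gives P* = 61, Q* = 432.
With the rebate, buyers effectively pay Pb = Ps − 19, where Ps is the price sellers receive.
Demand in terms of Ps becomes Qd = 554 − 2(Ps − 19) = 592 - 2Ps. Setting this equal to supply: 592 - 2Ps = -25.5 + 7.5Ps, so Ps = 65.
Buyers pay Pb = 65 − 19 = 46; Q' = -25.5 + 7.5·65 = 462.
ΔCS = ½(432 + 462)(61 − 46) = 6705; ΔPS = ½(432 + 462)(65 − 61) = 1788.
Government spending = 19 × 462 = 8778.
DWL = ½ × 19 × (462 − 432) = 285; fraction = 285 / 8778 = 5/154.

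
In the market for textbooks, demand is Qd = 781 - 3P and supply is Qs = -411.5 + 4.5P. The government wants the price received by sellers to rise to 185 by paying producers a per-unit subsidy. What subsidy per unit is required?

Required subsidy s = 65 per unit

At a seller price of 185, quantity supplied is -411.5 + 4.5·185 = 421.
Buyers absorb 421 only when they pay Pb with 781 − 3·Pb = 421, i.e. Pb = 120.
s = Ps − Pb = 185 − 120 = 65.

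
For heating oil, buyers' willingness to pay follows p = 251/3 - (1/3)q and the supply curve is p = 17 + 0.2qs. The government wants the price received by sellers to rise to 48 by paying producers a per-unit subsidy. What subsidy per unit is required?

Required subsidy s = 16 per unit

At a seller price of 48, quantity supplied is -85 + 5·48 = 155.
Buyers absorb 155 only when they pay pb = 251/3 − (1/3)·155 = 32.
s = ps − pb = 48 − 32 = 16.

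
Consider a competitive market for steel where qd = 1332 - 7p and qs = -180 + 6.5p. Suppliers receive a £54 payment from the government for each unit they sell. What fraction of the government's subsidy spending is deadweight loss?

Pre-subsidy: 1332 - 7p = -180 + 6.5p gives p* = 112, q* = 548.
With the subsidy, sellers receive ps = pb + 54 for each unit, where pb is the price buyers pay.
Supply in terms of pb becomes qs = -180 + 6.5(pb + 54) = 171 + 6.5pb. Setting this equal to demand: 1332 - 7pb = 171 + 6.5pb, so pb = 86.
Sellers receive ps = 86 + 54 = 140; q' = 1332 − 7·86 = 730.
ΔCS = ½(548 + 730)(112 − 86) = 16614; ΔPS = ½(548 + 730)(140 − 112) = 17892.
Government spending = 54 × 730 = 39420.
DWL = ½ × 54 × (730 − 548) = 4914; fraction = 4914 / 39420 = 91/730.

DWL / government spending = 91/730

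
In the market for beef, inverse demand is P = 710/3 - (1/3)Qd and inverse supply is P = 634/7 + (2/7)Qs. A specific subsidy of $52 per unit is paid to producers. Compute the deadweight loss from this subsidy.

Pre-subsidy: 710/3 - (1/3)Q = 634/7 + (2/7)Q gives Q* = 236 and P* = 158.
With the subsidy, sellers receive Ps = Pb + 52 for each unit, where Pb is the price buyers pay.
On the curves, Pb = 710/3 - (1/3)Q and Ps = 634/7 + (2/7)Q; the wedge Ps − Pb = 52 gives 634/7 + (2/7)Q − (710/3 - (1/3)Q) = 52, so Q' = 320.
Then Pb = 710/3 − (1/3)·320 = 130 and Ps = 634/7 + (2/7)·320 = 182.
The subsidy expands output by 320 − 236 = 84 past the efficient level; on those units the gap between marginal cost and willingness to pay runs from 0 up to 52.
DWL = ½ × 52 × 84 = 2184.

Deadweight loss = $2184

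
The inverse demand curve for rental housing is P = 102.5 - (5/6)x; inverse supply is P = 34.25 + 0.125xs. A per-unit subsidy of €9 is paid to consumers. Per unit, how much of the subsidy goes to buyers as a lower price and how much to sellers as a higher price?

Pre-subsidy: 102.5 - (5/6)x = 34.25 + 0.125x gives x* = 1638/23 and P* = 1985/46.
With the rebate, buyers effectively pay Pb = Ps − 9, where Ps is the price sellers receive.
On the curves, Pb = 102.5 - (5/6)x and Ps = 34.25 + 0.125x; the wedge Ps − Pb = 9 gives 34.25 + 0.125x − (102.5 - (5/6)x) = 9, so x' = 1854/23.
Then Pb = 102.5 − (5/6)·(1854/23) = 1625/46 and Ps = 34.25 + 0.125·(1854/23) = 2039/46.
Buyers' price falls by P* − Pb = 1985/46 − 1625/46 = 180/23; sellers' price rises by Ps − P* = 2039/46 − 1985/46 = 27/23.

Buyers gain 180/23 per unit; sellers gain 27/23 per unit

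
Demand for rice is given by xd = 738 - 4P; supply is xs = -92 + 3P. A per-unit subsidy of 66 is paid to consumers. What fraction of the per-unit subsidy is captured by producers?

Producer share = 4/7

Pre-subsidy: 738 - 4P = -92 + 3P gives P* = 830/7, x* = 1846/7.
With the rebate, buyers effectively pay Pb = Ps − 66, where Ps is the price sellers receive.
Demand in terms of Ps becomes xd = 738 − 4(Ps − 66) = 1002 - 4Ps. Setting this equal to supply: 1002 - 4Ps = -92 + 3Ps, so Ps = 1094/7.
Buyers pay Pb = 1094/7 − 66 = 632/7; x' = -92 + 3·(1094/7) = 2638/7.
Buyers' price falls by P* − Pb = 830/7 − 632/7 = 198/7; sellers' price rises by Ps − P* = 1094/7 − 830/7 = 264/7.
So producers capture (264/7)/66 = 4/7 of each unit of subsidy.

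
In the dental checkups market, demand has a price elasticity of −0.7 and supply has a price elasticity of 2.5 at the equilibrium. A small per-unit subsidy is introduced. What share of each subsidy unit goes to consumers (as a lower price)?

For a small subsidy around the equilibrium, the benefit split depends on the relative slopes, which at a point are proportional to the elasticities.
Buyer share = εs/(εs + |εd|) = 2.5/(2.5 + 0.7) = 0.78125; seller share = |εd|/(εs + |εd|) = 0.21875.

Consumer share = 0.78125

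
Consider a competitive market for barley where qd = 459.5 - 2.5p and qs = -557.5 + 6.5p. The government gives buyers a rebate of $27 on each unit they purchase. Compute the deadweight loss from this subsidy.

Deadweight loss = $658.125

Pre-subsidy: 459.5 - 2.5p = -557.5 + 6.5p gives p* = 113, q* = 177.
With the rebate, buyers effectively pay pb = ps − 27, where ps is the price sellers receive.
Demand in terms of ps becomes qd = 459.5 − 2.5(ps − 27) = 527 - 2.5ps. Setting this equal to supply: 527 - 2.5ps = -557.5 + 6.5ps, so ps = 120.5.
Buyers pay pb = 120.5 − 27 = 93.5; q' = -557.5 + 6.5·120.5 = 225.75.
The subsidy expands output by 225.75 − 177 = 48.75 past the efficient level; on those units the gap between marginal cost and willingness to pay runs from 0 up to 27.
DWL = ½ × 27 × 48.75 = 658.125.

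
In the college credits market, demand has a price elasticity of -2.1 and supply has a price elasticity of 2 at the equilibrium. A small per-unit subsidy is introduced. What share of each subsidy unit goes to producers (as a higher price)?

For a small subsidy around the equilibrium, the benefit split depends on the relative slopes, which at a point are proportional to the elasticities.
Buyer share = εs/(εs + |εd|) = 2/(2 + 2.1) = 20/41; seller share = |εd|/(εs + |εd|) = 21/41.
So producers capture 21/41 of the subsidy.

Producer share = 21/41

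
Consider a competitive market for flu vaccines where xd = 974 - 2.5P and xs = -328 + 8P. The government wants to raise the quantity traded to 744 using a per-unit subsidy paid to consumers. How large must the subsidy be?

Required subsidy s = 42 per unit

At x = 744, invert demand for the buyer price: Pb = (974 − 744)/2.5 = 92; invert supply for the seller price: Ps = (744 − (-328))/8 = 134.
The subsidy must fill the gap: s = Ps − Pb = 134 − 92 = 42.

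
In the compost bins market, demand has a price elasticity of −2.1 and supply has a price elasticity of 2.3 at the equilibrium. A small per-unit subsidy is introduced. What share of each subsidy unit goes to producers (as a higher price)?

For a small subsidy around the equilibrium, the benefit split depends on the relative slopes, which at a point are proportional to the elasticities.
Buyer share = εs/(εs + |εd|) = 2.3/(2.3 + 2.1) = 23/44; seller share = |εd|/(εs + |εd|) = 21/44.
So producers capture 21/44 of the subsidy.

Producer share = 21/44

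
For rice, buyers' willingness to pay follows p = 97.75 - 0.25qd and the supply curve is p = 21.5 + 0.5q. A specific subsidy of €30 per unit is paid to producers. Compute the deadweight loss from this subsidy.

Pre-subsidy: 97.75 - 0.25q = 21.5 + 0.5q gives q* = 305/3 and p* = 217/3.
With the subsidy, sellers receive ps = pb + 30 for each unit, where pb is the price buyers pay.
On the curves, pb = 97.75 - 0.25q and ps = 21.5 + 0.5q; the wedge ps − pb = 30 gives 21.5 + 0.5q − (97.75 - 0.25q) = 30, so q' = 425/3.
Then pb = 97.75 − 0.25·(425/3) = 187/3 and ps = 21.5 + 0.5·(425/3) = 277/3.
The subsidy expands output by 425/3 − 305/3 = 40 past the efficient level; on those units the gap between marginal cost and willingness to pay runs from 0 up to 30.
DWL = ½ × 30 × 40 = 600.

Deadweight loss = €600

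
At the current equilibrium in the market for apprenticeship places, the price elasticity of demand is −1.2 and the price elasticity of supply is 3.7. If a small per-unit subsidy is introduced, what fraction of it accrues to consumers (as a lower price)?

For a small subsidy around the equilibrium, the benefit split depends on the relative slopes, which at a point are proportional to the elasticities.
Buyer share = εs/(εs + |εd|) = 3.7/(3.7 + 1.2) = 37/49; seller share = |εd|/(εs + |εd|) = 12/49.

Consumer share = 37/49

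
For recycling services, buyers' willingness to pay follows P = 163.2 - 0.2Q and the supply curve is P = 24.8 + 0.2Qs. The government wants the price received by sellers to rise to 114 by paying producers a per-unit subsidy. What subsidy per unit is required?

Required subsidy s = 40 per unit

At a seller price of 114, quantity supplied is -124 + 5·114 = 446.
Buyers absorb 446 only when they pay Pb = 163.2 − 0.2·446 = 74.
s = Ps − Pb = 114 − 74 = 40.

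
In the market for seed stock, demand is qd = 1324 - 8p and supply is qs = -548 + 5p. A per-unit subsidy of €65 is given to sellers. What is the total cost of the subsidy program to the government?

Government cost = €24180

Pre-subsidy: 1324 - 8p = -548 + 5p gives p* = 144, q* = 172.
With the subsidy, sellers receive ps = pb + 65 for each unit, where pb is the price buyers pay.
Supply in terms of pb becomes qs = -548 + 5(pb + 65) = -223 + 5pb. Setting this equal to demand: 1324 - 8pb = -223 + 5pb, so pb = 119.
Sellers receive ps = 119 + 65 = 184; q' = 1324 − 8·119 = 372.
Government outlay = subsidy × quantity = 65 × 372 = 24180.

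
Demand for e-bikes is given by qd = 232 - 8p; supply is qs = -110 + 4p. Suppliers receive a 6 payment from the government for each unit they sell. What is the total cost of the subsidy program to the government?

Pre-subsidy: 232 - 8p = -110 + 4p gives p* = 28.5, q* = 4.
With the subsidy, sellers receive ps = pb + 6 for each unit, where pb is the price buyers pay.
Supply in terms of pb becomes qs = -110 + 4(pb + 6) = -86 + 4pb. Setting this equal to demand: 232 - 8pb = -86 + 4pb, so pb = 26.5.
Sellers receive ps = 26.5 + 6 = 32.5; q' = 232 − 8·26.5 = 20.
Government outlay = subsidy × quantity = 6 × 20 = 120.

Government cost = 120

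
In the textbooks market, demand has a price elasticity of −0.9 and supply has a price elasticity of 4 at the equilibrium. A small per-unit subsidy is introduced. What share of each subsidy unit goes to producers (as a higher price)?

Producer share = 9/49

For a small subsidy around the equilibrium, the benefit split depends on the relative slopes, which at a point are proportional to the elasticities.
Buyer share = εs/(εs + |εd|) = 4/(4 + 0.9) = 40/49; seller share = |εd|/(εs + |εd|) = 9/49.
So producers capture 9/49 of the subsidy.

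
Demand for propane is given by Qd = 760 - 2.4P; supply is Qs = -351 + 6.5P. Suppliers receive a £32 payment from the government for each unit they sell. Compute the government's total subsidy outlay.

Government cost = 1470976/89

Pre-subsidy: 760 - 2.4P = -351 + 6.5P gives P* = 11110/89, Q* = 40976/89.
With the subsidy, sellers receive Ps = Pb + 32 for each unit, where Pb is the price buyers pay.
Supply in terms of Pb becomes Qs = -351 + 6.5(Pb + 32) = -143 + 6.5Pb. Setting this equal to demand: 760 - 2.4Pb = -143 + 6.5Pb, so Pb = 9030/89.
Sellers receive Ps = 9030/89 + 32 = 11878/89; Q' = 760 − 2.4·(9030/89) = 45968/89.
Government outlay = subsidy × quantity = 32 × 45968/89 = 1470976/89.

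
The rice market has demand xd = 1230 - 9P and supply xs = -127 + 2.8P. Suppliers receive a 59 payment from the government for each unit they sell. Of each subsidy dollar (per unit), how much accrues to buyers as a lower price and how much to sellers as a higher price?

Buyers gain 14 per unit; sellers gain 45 per unit

Pre-subsidy: 1230 - 9P = -127 + 2.8P gives P* = 115, x* = 195.
With the subsidy, sellers receive Ps = Pb + 59 for each unit, where Pb is the price buyers pay.
Supply in terms of Pb becomes xs = -127 + 2.8(Pb + 59) = 38.2 + 2.8Pb. Setting this equal to demand: 1230 - 9Pb = 38.2 + 2.8Pb, so Pb = 101.
Sellers receive Ps = 101 + 59 = 160; x' = 1230 − 9·101 = 321.
Buyers' price falls by P* − Pb = 115 − 101 = 14; sellers' price rises by Ps − P* = 160 − 115 = 45.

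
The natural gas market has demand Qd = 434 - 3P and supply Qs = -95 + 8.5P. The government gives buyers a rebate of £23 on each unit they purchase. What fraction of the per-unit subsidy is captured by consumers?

Pre-subsidy: 434 - 3P = -95 + 8.5P gives P* = 46, Q* = 296.
With the rebate, buyers effectively pay Pb = Ps − 23, where Ps is the price sellers receive.
Demand in terms of Ps becomes Qd = 434 − 3(Ps − 23) = 503 - 3Ps. Setting this equal to supply: 503 - 3Ps = -95 + 8.5Ps, so Ps = 52.
Buyers pay Pb = 52 − 23 = 29; Q' = -95 + 8.5·52 = 347.
Buyers' price falls by P* − Pb = 46 − 29 = 17; sellers' price rises by Ps − P* = 52 − 46 = 6.
So consumers capture 17/23 = 17/23 of each unit of subsidy.

Consumer share = 17/23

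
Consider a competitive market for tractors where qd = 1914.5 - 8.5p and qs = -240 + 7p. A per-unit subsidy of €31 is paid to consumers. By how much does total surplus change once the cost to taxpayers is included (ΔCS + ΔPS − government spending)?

Net change in total surplus = -€1844.5

Pre-subsidy: 1914.5 - 8.5p = -240 + 7p gives p* = 139, q* = 733.
With the rebate, buyers effectively pay pb = ps − 31, where ps is the price sellers receive.
Demand in terms of ps becomes qd = 1914.5 − 8.5(ps − 31) = 2178 - 8.5ps. Setting this equal to supply: 2178 - 8.5ps = -240 + 7ps, so ps = 156.
Buyers pay pb = 156 − 31 = 125; q' = -240 + 7·156 = 852.
ΔCS = ½(733 + 852)(139 − 125) = 11095; ΔPS = ½(733 + 852)(156 − 139) = 13472.5.
Government spending = 31 × 852 = 26412.
Net change = 11095 + 13472.5 − 26412 = -1844.5. The loss equals the DWL triangle ½·31·119.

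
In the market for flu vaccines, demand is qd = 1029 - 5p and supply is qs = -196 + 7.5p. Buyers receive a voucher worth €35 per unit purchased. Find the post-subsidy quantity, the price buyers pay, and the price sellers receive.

q' = 644; buyers pay €77; sellers receive €112

Pre-subsidy: 1029 - 5p = -196 + 7.5p gives p* = 98, q* = 539.
With the rebate, buyers effectively pay pb = ps − 35, where ps is the price sellers receive.
Demand in terms of ps becomes qd = 1029 − 5(ps − 35) = 1204 - 5ps. Setting this equal to supply: 1204 - 5ps = -196 + 7.5ps, so ps = 112.
Buyers pay pb = 112 − 35 = 77; q' = -196 + 7.5·112 = 644.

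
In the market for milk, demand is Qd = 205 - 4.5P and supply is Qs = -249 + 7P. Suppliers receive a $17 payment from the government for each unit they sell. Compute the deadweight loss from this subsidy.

Pre-subsidy: 205 - 4.5P = -249 + 7P gives P* = 908/23, Q* = 629/23.
With the subsidy, sellers receive Ps = Pb + 17 for each unit, where Pb is the price buyers pay.
Supply in terms of Pb becomes Qs = -249 + 7(Pb + 17) = -130 + 7Pb. Setting this equal to demand: 205 - 4.5Pb = -130 + 7Pb, so Pb = 670/23.
Sellers receive Ps = 670/23 + 17 = 1061/23; Q' = 205 − 4.5·(670/23) = 1700/23.
The subsidy expands output by 1700/23 − 629/23 = 1071/23 past the efficient level; on those units the gap between marginal cost and willingness to pay runs from 0 up to 17.
DWL = ½ × 17 × 1071/23 = 18207/46.

Deadweight loss = 18207/46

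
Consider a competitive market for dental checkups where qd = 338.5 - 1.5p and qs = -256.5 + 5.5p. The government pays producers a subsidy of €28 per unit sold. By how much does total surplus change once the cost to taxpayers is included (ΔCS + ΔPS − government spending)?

Net change in total surplus = -€462

Pre-subsidy: 338.5 - 1.5p = -256.5 + 5.5p gives p* = 85, q* = 211.
With the subsidy, sellers receive ps = pb + 28 for each unit, where pb is the price buyers pay.
Supply in terms of pb becomes qs = -256.5 + 5.5(pb + 28) = -102.5 + 5.5pb. Setting this equal to demand: 338.5 - 1.5pb = -102.5 + 5.5pb, so pb = 63.
Sellers receive ps = 63 + 28 = 91; q' = 338.5 − 1.5·63 = 244.
ΔCS = ½(211 + 244)(85 − 63) = 5005; ΔPS = ½(211 + 244)(91 − 85) = 1365.
Government spending = 28 × 244 = 6832.
Net change = 5005 + 1365 − 6832 = -462. The loss equals the DWL triangle ½·28·33.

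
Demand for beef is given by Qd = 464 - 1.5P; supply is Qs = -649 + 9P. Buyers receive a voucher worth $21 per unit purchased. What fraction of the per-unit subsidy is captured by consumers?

Pre-subsidy: 464 - 1.5P = -649 + 9P gives P* = 106, Q* = 305.
With the rebate, buyers effectively pay Pb = Ps − 21, where Ps is the price sellers receive.
Demand in terms of Ps becomes Qd = 464 − 1.5(Ps − 21) = 495.5 - 1.5Ps. Setting this equal to supply: 495.5 - 1.5Ps = -649 + 9Ps, so Ps = 109.
Buyers pay Pb = 109 − 21 = 88; Q' = -649 + 9·109 = 332.
Buyers' price falls by P* − Pb = 106 − 88 = 18; sellers' price rises by Ps − P* = 109 − 106 = 3.
So consumers capture 18/21 = 6/7 of each unit of subsidy.

Consumer share = 6/7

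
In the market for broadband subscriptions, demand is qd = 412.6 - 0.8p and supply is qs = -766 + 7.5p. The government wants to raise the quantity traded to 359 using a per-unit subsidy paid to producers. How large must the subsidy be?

Required subsidy s = 83 per unit

At q = 359, invert demand for the buyer price: pb = (412.6 − 359)/0.8 = 67; invert supply for the seller price: ps = (359 − (-766))/7.5 = 150.
The subsidy must fill the gap: s = ps − pb = 150 − 67 = 83.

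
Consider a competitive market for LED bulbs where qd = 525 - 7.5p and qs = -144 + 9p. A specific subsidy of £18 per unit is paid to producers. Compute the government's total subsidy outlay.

Government cost = 58320/11

Pre-subsidy: 525 - 7.5p = -144 + 9p gives p* = 446/11, q* = 2430/11.
With the subsidy, sellers receive ps = pb + 18 for each unit, where pb is the price buyers pay.
Supply in terms of pb becomes qs = -144 + 9(pb + 18) = 18 + 9pb. Setting this equal to demand: 525 - 7.5pb = 18 + 9pb, so pb = 338/11.
Sellers receive ps = 338/11 + 18 = 536/11; q' = 525 − 7.5·(338/11) = 3240/11.
Government outlay = subsidy × quantity = 18 × 3240/11 = 58320/11.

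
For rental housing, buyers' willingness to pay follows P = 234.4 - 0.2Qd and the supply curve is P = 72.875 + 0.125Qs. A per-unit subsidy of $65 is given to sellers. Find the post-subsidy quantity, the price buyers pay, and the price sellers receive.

Pre-subsidy: 234.4 - 0.2Q = 72.875 + 0.125Q gives Q* = 497 and P* = 135.
With the subsidy, sellers receive Ps = Pb + 65 for each unit, where Pb is the price buyers pay.
On the curves, Pb = 234.4 - 0.2Q and Ps = 72.875 + 0.125Q; the wedge Ps − Pb = 65 gives 72.875 + 0.125Q − (234.4 - 0.2Q) = 65, so Q' = 697.
Then Pb = 234.4 − 0.2·697 = 95 and Ps = 72.875 + 0.125·697 = 160.

Q' = 697; buyers pay $95; sellers receive $160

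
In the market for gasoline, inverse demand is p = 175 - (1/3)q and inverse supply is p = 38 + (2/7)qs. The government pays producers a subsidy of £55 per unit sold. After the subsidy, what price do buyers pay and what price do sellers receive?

Buyers pay 931/13; sellers receive 1646/13

Pre-subsidy: 175 - (1/3)q = 38 + (2/7)q gives q* = 2877/13 and p* = 1316/13.
With the subsidy, sellers receive ps = pb + 55 for each unit, where pb is the price buyers pay.
On the curves, pb = 175 - (1/3)q and ps = 38 + (2/7)q; the wedge ps − pb = 55 gives 38 + (2/7)q − (175 - (1/3)q) = 55, so q' = 4032/13.
Then pb = 175 − (1/3)·(4032/13) = 931/13 and ps = 38 + (2/7)·(4032/13) = 1646/13.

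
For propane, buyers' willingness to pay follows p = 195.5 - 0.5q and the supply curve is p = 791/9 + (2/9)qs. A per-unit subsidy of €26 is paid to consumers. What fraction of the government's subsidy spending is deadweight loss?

DWL / government spending = 18/185

Pre-subsidy: 195.5 - 0.5q = 791/9 + (2/9)q gives q* = 149 and p* = 121.
With the rebate, buyers effectively pay pb = ps − 26, where ps is the price sellers receive.
On the curves, pb = 195.5 - 0.5q and ps = 791/9 + (2/9)q; the wedge ps − pb = 26 gives 791/9 + (2/9)q − (195.5 - 0.5q) = 26, so q' = 185.
Then pb = 195.5 − 0.5·185 = 103 and ps = 791/9 + (2/9)·185 = 129.
ΔCS = ½(149 + 185)(121 − 103) = 3006; ΔPS = ½(149 + 185)(129 − 121) = 1336.
Government spending = 26 × 185 = 4810.
DWL = ½ × 26 × (185 − 149) = 468; fraction = 468 / 4810 = 18/185.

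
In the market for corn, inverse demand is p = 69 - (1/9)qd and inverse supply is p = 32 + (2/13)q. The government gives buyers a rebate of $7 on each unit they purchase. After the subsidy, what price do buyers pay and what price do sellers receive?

Pre-subsidy: 69 - (1/9)q = 32 + (2/13)q gives q* = 4329/31 and p* = 1658/31.
With the rebate, buyers effectively pay pb = ps − 7, where ps is the price sellers receive.
On the curves, pb = 69 - (1/9)q and ps = 32 + (2/13)q; the wedge ps − pb = 7 gives 32 + (2/13)q − (69 - (1/9)q) = 7, so q' = 5148/31.
Then pb = 69 − (1/9)·(5148/31) = 1567/31 and ps = 32 + (2/13)·(5148/31) = 1784/31.

Buyers pay 1567/31; sellers receive 1784/31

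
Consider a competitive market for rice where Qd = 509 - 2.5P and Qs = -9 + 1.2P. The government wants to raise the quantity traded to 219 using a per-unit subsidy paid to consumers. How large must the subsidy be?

Required subsidy s = 74 per unit

At Q = 219, invert demand for the buyer price: Pb = (509 − 219)/2.5 = 116; invert supply for the seller price: Ps = (219 − (-9))/1.2 = 190.
The subsidy must fill the gap: s = Ps − Pb = 190 − 116 = 74.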